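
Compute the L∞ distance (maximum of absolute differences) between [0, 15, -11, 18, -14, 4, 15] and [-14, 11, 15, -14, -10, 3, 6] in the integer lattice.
32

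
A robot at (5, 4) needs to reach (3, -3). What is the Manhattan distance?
9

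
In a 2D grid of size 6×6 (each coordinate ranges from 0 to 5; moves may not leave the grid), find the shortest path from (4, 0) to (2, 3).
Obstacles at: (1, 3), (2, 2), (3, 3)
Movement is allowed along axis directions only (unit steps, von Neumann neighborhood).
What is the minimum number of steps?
7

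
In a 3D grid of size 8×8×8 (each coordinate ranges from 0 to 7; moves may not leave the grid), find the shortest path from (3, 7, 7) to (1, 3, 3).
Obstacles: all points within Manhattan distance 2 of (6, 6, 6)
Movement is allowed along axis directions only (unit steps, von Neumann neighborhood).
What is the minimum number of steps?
10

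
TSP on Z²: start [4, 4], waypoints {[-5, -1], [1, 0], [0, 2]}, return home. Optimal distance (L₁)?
28
(one optimal route: (4, 4) → (1, 0) → (-5, -1) → (0, 2) → (4, 4))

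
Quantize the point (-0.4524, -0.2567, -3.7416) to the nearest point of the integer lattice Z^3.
(0, 0, -4)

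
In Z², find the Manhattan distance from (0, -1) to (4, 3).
8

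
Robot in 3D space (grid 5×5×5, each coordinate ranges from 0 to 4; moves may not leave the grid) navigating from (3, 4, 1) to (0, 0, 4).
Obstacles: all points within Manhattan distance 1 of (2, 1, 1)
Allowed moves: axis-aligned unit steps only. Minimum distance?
10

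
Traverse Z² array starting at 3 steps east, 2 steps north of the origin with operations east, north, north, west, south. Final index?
(3, 3)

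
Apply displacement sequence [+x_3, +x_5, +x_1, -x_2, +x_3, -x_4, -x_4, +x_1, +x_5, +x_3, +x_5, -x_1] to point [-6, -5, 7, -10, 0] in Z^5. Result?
(-5, -6, 10, -12, 3)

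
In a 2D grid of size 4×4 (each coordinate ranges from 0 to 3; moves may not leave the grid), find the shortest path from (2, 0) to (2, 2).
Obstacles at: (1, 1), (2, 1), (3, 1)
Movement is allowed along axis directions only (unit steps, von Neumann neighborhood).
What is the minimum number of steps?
6
(one shortest path: (2, 0) → (1, 0) → (0, 0) → (0, 1) → (0, 2) → (1, 2) → (2, 2))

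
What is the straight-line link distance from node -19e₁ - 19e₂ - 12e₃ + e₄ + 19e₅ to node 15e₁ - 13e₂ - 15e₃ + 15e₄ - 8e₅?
46.1086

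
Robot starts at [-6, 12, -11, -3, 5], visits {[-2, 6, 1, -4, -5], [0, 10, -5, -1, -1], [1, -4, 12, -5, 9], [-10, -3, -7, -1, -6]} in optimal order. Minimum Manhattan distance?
120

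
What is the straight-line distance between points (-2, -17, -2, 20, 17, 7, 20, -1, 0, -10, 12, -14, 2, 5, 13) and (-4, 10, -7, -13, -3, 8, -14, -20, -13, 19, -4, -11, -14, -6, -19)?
80.2558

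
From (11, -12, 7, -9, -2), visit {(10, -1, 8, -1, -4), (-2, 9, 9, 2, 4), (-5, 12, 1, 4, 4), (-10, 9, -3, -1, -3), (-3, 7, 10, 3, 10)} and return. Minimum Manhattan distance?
176
(one optimal route: (11, -12, 7, -9, -2) → (10, -1, 8, -1, -4) → (-2, 9, 9, 2, 4) → (-3, 7, 10, 3, 10) → (-5, 12, 1, 4, 4) → (-10, 9, -3, -1, -3) → (11, -12, 7, -9, -2))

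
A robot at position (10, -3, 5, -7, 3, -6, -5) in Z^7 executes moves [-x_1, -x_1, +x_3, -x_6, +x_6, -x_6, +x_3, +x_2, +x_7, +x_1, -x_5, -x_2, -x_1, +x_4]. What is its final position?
(8, -3, 7, -6, 2, -7, -4)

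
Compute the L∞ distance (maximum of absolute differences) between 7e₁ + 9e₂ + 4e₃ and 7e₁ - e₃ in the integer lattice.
9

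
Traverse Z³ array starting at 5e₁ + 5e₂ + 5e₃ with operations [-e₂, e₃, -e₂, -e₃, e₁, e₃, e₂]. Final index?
(6, 4, 6)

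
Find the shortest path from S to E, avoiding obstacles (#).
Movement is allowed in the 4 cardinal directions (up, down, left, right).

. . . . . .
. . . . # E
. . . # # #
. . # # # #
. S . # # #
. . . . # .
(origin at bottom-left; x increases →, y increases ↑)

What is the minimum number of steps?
9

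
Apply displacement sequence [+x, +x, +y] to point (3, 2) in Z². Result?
(5, 3)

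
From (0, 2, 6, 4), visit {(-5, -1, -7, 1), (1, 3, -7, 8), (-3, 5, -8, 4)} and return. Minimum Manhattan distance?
66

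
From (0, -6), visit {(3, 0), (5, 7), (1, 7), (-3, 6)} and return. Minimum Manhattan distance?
42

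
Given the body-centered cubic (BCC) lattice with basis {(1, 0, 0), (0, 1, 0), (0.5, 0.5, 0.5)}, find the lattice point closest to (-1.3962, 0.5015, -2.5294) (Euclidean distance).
(-1.5, 0.5, -2.5)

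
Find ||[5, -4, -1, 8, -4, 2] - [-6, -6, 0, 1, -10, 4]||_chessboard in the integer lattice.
11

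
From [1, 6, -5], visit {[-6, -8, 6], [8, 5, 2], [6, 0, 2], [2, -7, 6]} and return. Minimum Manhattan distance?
78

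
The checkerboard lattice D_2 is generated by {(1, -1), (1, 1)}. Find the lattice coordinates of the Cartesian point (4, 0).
2b₁ + 2b₂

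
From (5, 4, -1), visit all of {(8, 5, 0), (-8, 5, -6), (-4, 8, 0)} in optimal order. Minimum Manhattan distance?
33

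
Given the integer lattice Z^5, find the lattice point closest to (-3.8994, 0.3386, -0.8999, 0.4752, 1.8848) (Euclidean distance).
(-4, 0, -1, 0, 2)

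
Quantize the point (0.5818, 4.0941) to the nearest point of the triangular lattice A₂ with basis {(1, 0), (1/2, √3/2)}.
(0.5, 4.33)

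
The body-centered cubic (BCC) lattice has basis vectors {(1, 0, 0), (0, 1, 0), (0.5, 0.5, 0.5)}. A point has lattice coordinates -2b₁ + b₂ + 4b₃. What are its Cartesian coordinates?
(0, 3, 2)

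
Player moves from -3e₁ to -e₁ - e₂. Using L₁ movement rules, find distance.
3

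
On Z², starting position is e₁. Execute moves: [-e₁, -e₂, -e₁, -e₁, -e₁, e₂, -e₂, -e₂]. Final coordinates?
(-3, -2)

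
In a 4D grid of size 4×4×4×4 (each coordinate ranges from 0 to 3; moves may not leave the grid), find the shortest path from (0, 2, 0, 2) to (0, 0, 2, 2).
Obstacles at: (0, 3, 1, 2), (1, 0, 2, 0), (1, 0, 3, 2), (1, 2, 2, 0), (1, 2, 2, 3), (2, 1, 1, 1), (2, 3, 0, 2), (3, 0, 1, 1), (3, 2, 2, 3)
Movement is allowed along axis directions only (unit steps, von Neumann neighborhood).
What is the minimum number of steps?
4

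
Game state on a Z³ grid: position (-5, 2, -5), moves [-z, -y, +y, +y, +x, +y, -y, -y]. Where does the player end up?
(-4, 2, -6)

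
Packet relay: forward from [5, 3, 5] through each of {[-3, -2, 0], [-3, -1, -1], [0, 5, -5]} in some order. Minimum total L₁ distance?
32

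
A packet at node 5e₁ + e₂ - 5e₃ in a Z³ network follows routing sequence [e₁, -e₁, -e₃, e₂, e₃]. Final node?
(5, 2, -5)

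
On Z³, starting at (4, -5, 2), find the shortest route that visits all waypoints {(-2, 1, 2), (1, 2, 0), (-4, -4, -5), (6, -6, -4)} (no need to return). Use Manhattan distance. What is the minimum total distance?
42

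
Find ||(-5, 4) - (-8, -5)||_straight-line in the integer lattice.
9.48683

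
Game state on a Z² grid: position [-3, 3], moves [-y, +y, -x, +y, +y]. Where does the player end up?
(-4, 5)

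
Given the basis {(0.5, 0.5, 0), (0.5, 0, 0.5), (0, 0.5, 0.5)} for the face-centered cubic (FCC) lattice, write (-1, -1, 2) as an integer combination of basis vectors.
-4b₁ + 2b₂ + 2b₃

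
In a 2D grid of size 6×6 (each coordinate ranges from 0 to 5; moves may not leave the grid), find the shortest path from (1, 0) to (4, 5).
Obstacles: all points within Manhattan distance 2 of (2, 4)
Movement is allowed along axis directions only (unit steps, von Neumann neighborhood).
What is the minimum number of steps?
10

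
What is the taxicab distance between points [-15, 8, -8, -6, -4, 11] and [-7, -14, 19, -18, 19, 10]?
93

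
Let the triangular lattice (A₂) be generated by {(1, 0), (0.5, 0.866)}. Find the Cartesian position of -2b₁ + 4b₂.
(0, 3.464)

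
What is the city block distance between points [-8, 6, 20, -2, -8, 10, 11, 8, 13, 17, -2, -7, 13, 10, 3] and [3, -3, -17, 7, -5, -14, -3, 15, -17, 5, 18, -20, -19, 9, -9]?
234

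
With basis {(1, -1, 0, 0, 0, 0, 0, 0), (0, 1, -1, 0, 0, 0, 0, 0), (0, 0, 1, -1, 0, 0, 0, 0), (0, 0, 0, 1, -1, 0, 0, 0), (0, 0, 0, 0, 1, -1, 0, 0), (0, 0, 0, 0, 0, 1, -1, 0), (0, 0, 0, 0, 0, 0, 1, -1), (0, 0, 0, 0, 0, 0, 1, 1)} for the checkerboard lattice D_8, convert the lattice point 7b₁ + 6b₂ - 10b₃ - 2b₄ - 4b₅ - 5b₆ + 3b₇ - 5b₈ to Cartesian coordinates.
(7, -1, -16, 8, -2, -1, 3, -8)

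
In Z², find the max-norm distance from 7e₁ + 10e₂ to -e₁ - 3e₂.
13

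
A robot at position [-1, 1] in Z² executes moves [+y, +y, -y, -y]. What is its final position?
(-1, 1)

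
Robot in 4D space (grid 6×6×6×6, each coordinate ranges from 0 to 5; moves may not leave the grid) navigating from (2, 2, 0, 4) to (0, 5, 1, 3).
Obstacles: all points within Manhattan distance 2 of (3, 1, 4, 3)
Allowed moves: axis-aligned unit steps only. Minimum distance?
7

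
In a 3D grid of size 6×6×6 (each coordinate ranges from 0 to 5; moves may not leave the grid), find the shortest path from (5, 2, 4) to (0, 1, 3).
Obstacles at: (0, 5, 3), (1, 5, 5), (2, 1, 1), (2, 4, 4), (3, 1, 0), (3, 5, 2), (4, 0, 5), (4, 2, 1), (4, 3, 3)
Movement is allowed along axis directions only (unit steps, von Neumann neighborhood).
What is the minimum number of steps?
7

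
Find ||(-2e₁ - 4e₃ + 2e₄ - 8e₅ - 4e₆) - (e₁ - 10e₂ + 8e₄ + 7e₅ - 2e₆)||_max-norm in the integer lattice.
15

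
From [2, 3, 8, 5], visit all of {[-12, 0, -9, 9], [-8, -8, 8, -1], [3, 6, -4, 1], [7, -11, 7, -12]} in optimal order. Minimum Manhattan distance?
123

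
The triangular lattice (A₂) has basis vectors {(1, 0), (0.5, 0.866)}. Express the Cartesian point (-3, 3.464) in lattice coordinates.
-5b₁ + 4b₂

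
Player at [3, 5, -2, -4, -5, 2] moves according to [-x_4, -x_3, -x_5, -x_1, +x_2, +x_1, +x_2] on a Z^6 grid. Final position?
(3, 7, -3, -5, -6, 2)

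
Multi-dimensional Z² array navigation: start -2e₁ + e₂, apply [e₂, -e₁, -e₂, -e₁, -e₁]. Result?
(-5, 1)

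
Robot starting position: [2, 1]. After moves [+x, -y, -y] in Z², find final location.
(3, -1)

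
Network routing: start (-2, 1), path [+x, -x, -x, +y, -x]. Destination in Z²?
(-4, 2)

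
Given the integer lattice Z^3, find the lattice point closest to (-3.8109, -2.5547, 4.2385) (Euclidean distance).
(-4, -3, 4)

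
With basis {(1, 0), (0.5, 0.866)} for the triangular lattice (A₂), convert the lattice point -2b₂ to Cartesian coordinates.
(-1, -1.732)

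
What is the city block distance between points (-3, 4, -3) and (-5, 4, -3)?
2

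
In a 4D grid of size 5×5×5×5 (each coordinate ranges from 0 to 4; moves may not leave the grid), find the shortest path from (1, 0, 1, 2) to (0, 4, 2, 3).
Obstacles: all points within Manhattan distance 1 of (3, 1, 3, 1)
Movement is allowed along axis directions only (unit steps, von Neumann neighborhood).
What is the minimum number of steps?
7
(one shortest path: (1, 0, 1, 2) → (0, 0, 1, 2) → (0, 1, 1, 2) → (0, 2, 1, 2) → (0, 3, 1, 2) → (0, 4, 1, 2) → (0, 4, 2, 2) → (0, 4, 2, 3))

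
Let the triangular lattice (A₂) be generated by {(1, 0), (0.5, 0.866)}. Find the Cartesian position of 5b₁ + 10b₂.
(10, 8.66)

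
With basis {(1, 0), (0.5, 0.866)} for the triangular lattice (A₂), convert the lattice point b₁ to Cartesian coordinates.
(1, 0)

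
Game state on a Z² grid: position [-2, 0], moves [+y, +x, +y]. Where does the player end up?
(-1, 2)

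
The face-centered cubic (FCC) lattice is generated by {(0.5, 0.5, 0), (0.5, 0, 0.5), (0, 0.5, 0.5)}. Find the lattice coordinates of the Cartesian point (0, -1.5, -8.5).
7b₁ - 7b₂ - 10b₃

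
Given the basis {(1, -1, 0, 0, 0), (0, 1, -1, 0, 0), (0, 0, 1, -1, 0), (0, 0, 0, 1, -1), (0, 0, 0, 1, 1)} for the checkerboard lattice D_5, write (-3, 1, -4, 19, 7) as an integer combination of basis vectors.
-3b₁ - 2b₂ - 6b₃ + 3b₄ + 10b₅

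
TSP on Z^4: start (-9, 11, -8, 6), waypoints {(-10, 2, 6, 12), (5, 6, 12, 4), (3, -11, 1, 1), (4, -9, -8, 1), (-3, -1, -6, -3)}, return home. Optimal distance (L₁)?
158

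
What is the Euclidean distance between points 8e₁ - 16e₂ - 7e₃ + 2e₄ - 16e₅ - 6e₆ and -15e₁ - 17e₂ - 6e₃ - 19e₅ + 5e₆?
25.7876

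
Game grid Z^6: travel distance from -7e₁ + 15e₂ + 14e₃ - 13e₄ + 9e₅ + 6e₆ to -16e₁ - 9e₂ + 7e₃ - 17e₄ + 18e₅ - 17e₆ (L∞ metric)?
24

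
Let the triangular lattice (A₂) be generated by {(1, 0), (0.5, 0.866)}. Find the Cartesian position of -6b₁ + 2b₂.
(-5, 1.732)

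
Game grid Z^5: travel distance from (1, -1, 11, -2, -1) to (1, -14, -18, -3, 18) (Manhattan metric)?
62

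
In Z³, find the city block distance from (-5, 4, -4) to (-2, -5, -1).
15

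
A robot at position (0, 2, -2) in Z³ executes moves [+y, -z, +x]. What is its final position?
(1, 3, -3)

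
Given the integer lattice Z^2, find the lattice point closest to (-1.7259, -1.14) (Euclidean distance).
(-2, -1)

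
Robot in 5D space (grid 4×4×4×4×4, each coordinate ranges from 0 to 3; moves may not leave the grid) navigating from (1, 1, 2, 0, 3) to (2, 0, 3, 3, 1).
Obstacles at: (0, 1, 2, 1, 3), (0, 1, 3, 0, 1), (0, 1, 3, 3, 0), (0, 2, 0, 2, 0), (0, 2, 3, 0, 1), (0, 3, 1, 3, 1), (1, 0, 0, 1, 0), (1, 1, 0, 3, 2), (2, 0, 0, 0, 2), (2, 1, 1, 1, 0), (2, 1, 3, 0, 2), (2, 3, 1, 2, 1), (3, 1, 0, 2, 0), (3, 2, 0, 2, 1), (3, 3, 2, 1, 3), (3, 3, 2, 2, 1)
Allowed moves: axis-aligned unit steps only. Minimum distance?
8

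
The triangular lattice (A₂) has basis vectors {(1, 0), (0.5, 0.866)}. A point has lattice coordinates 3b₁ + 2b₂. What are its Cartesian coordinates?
(4, 1.732)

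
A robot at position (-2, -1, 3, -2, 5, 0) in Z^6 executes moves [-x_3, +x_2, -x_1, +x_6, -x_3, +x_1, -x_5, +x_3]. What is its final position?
(-2, 0, 2, -2, 4, 1)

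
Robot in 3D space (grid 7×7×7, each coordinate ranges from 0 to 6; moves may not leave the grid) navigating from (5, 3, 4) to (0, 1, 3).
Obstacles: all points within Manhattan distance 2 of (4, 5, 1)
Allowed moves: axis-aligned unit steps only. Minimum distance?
8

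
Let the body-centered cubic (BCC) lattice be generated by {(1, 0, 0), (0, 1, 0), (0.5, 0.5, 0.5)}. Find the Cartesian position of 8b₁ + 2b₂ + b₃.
(8.5, 2.5, 0.5)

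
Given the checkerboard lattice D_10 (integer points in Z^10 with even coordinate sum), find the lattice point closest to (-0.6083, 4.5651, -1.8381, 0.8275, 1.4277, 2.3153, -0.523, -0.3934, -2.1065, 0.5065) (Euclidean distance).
(-1, 5, -2, 1, 1, 2, -1, 0, -2, 1)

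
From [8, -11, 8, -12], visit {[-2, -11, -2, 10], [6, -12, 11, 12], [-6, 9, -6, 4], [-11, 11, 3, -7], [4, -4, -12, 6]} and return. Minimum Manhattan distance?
190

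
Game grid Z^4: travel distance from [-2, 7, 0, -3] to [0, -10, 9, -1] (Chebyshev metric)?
17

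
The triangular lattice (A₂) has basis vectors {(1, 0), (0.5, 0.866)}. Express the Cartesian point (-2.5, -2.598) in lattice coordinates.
-b₁ - 3b₂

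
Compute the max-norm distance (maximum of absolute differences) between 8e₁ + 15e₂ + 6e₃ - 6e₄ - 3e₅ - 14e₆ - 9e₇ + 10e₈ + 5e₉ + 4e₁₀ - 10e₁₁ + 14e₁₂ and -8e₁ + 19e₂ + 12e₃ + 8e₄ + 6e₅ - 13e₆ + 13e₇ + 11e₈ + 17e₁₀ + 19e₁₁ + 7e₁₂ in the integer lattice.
29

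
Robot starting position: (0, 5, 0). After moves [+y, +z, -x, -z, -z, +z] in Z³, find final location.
(-1, 6, 0)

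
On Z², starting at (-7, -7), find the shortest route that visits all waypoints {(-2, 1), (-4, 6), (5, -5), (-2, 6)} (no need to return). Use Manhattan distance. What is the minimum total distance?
34
(one optimal route: (-7, -7) → (5, -5) → (-2, 1) → (-2, 6) → (-4, 6))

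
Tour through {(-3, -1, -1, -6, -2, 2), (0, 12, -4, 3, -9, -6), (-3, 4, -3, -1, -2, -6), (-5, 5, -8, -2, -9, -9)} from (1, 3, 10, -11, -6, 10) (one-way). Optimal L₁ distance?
99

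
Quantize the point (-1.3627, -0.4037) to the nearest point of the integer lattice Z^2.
(-1, 0)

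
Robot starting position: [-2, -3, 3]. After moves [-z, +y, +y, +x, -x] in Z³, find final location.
(-2, -1, 2)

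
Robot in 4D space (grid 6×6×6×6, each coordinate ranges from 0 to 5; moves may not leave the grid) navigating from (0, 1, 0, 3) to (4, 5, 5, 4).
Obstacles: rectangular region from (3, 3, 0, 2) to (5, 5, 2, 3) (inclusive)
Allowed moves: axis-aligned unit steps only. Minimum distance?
14
(one shortest path: (0, 1, 0, 3) → (1, 1, 0, 3) → (2, 1, 0, 3) → (3, 1, 0, 3) → (4, 1, 0, 3) → (4, 2, 0, 3) → (4, 2, 1, 3) → (4, 2, 2, 3) → (4, 2, 3, 3) → (4, 3, 3, 3) → (4, 4, 3, 3) → (4, 5, 3, 3) → (4, 5, 4, 3) → (4, 5, 5, 3) → (4, 5, 5, 4))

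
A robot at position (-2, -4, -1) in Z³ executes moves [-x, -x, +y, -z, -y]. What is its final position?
(-4, -4, -2)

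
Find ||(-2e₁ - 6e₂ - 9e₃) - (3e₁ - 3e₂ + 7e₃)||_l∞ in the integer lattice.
16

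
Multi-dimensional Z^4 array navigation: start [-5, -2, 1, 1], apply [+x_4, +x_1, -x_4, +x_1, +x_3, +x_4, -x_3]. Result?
(-3, -2, 1, 2)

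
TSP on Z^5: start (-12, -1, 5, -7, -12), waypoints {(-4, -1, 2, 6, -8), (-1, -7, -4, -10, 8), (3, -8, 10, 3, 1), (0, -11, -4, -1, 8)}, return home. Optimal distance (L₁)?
156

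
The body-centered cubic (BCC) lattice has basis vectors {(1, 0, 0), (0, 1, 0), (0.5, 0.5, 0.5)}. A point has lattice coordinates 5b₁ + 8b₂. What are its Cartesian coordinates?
(5, 8, 0)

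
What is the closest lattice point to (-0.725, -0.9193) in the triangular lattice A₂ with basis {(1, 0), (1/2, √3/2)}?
(-0.5, -0.866)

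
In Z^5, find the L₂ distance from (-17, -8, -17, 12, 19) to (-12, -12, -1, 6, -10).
34.2637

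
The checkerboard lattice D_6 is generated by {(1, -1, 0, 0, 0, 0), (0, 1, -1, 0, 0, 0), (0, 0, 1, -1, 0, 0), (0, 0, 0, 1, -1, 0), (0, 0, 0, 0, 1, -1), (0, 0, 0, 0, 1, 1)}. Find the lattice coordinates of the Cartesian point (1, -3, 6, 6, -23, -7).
b₁ - 2b₂ + 4b₃ + 10b₄ - 3b₅ - 10b₆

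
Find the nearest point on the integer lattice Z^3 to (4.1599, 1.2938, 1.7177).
(4, 1, 2)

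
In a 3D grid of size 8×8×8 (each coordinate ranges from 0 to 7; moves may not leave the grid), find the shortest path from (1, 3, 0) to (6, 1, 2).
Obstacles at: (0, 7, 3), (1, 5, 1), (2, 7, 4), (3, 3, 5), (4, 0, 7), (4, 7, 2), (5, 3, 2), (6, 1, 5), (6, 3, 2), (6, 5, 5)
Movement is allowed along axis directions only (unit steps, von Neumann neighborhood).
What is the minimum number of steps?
9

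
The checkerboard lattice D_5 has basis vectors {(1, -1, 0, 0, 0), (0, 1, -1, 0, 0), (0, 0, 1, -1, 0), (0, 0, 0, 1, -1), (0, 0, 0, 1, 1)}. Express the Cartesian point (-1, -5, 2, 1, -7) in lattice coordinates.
-b₁ - 6b₂ - 4b₃ + 2b₄ - 5b₅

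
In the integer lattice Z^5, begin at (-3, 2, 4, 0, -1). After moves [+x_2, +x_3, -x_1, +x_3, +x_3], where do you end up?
(-4, 3, 7, 0, -1)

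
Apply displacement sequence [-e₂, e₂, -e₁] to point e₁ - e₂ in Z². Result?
(0, -1)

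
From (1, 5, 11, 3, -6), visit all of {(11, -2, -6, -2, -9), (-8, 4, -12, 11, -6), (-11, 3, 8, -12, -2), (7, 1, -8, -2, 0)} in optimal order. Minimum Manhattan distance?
146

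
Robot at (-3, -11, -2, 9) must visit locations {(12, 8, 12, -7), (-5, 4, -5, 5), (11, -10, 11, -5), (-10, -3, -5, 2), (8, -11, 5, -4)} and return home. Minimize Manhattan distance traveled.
154
(one optimal route: (-3, -11, -2, 9) → (-10, -3, -5, 2) → (-5, 4, -5, 5) → (12, 8, 12, -7) → (11, -10, 11, -5) → (8, -11, 5, -4) → (-3, -11, -2, 9))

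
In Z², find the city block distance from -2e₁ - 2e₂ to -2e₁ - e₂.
1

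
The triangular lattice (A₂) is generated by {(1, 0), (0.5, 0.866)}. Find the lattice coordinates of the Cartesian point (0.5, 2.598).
-b₁ + 3b₂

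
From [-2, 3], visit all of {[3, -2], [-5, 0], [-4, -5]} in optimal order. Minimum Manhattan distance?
22
(one optimal route: (-2, 3) → (-5, 0) → (-4, -5) → (3, -2))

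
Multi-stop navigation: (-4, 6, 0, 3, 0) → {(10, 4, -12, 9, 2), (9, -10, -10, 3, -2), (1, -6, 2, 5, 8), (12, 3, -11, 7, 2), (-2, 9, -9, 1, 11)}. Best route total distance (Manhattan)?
130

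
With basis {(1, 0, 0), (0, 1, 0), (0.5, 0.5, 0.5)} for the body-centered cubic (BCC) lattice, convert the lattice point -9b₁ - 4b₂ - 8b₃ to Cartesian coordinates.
(-13, -8, -4)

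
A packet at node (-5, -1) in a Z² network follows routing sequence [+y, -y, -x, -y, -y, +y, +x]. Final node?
(-5, -2)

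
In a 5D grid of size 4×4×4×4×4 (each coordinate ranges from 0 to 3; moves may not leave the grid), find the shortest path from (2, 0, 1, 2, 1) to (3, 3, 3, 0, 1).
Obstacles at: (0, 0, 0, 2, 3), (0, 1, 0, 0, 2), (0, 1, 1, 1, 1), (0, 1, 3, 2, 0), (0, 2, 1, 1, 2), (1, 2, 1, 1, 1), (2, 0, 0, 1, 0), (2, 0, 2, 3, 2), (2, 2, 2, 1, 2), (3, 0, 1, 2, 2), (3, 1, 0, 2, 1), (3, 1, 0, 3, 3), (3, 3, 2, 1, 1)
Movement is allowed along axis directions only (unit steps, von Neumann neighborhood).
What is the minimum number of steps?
8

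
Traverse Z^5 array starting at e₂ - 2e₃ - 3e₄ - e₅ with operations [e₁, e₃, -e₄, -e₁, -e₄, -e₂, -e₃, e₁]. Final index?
(1, 0, -2, -5, -1)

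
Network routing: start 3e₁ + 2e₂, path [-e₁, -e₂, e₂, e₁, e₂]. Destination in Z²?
(3, 3)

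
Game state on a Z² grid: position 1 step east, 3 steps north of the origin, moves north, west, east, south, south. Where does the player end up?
(1, 2)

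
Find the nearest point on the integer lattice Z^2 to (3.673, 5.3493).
(4, 5)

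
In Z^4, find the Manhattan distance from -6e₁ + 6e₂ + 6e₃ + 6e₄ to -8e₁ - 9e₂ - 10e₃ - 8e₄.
47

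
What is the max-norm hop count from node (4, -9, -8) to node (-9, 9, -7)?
18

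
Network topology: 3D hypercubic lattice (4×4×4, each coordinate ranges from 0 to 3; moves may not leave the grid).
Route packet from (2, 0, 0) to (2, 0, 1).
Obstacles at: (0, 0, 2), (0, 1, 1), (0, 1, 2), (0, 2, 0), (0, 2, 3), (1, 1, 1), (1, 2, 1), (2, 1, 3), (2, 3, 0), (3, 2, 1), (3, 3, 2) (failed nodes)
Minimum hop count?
1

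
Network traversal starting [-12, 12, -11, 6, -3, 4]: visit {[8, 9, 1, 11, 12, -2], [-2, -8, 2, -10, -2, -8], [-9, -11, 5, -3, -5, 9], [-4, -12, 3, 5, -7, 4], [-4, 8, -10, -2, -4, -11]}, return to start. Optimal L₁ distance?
270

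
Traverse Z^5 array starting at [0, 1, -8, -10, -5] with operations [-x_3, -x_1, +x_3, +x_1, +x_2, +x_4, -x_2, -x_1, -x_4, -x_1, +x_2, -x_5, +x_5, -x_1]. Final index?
(-3, 2, -8, -10, -5)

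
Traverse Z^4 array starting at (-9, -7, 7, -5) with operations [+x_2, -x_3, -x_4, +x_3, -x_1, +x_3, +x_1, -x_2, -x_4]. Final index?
(-9, -7, 8, -7)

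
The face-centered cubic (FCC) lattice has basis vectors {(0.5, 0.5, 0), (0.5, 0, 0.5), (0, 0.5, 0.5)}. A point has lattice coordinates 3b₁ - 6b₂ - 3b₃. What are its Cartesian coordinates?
(-1.5, 0, -4.5)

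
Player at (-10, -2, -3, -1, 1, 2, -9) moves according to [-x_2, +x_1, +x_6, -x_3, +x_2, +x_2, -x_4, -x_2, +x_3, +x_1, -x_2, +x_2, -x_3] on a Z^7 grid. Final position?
(-8, -2, -4, -2, 1, 3, -9)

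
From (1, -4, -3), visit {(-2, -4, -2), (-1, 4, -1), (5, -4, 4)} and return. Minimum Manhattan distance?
44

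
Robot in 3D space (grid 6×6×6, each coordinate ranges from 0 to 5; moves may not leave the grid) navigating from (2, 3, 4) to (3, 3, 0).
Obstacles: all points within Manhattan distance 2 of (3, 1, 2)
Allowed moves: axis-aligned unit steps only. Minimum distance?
5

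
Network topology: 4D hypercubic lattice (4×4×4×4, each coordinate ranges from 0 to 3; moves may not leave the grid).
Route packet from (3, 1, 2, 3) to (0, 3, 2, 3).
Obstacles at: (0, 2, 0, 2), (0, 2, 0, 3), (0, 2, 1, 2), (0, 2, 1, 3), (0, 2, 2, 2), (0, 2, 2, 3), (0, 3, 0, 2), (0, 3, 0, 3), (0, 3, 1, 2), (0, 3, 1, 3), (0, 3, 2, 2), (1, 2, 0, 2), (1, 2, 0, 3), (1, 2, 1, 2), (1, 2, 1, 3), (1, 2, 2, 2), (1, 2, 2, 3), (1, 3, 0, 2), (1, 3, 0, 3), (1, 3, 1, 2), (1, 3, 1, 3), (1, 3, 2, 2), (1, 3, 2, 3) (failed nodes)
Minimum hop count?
7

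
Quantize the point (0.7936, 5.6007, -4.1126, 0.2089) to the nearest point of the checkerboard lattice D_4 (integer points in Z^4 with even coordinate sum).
(1, 5, -4, 0)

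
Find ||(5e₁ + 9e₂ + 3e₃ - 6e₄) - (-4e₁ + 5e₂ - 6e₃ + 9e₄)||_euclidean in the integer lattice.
20.0749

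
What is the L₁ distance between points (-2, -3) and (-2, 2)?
5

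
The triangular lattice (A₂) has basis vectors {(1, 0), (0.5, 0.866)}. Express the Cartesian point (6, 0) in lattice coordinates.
6b₁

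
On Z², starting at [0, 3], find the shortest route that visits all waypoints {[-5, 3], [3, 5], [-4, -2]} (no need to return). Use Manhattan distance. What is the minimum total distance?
21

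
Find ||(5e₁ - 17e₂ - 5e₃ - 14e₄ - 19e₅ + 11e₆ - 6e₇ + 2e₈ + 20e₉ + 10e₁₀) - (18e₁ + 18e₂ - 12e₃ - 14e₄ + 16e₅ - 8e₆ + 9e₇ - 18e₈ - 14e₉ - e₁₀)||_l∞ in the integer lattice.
35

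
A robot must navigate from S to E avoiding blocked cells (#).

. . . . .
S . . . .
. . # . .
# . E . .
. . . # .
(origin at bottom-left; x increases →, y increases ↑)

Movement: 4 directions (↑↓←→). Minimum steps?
4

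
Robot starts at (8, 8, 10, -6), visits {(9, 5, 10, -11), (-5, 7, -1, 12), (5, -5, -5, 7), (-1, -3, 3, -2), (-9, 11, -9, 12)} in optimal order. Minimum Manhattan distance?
115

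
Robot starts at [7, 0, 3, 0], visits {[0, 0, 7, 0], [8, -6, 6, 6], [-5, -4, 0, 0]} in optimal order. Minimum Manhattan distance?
53
(one optimal route: (7, 0, 3, 0) → (8, -6, 6, 6) → (0, 0, 7, 0) → (-5, -4, 0, 0))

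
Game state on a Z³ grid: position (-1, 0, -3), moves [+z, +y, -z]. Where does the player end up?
(-1, 1, -3)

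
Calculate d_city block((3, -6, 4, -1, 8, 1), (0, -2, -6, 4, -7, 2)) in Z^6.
38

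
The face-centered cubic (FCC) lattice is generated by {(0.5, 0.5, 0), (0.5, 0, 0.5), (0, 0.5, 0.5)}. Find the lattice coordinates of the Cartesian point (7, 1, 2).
6b₁ + 8b₂ - 4b₃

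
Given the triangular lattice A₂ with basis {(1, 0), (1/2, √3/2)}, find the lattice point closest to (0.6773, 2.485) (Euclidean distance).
(0.5, 2.598)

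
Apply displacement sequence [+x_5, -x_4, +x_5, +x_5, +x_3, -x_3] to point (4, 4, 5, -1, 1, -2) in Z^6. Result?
(4, 4, 5, -2, 4, -2)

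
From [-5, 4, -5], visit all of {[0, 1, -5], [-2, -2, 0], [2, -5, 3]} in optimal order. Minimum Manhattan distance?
28
(one optimal route: (-5, 4, -5) → (0, 1, -5) → (-2, -2, 0) → (2, -5, 3))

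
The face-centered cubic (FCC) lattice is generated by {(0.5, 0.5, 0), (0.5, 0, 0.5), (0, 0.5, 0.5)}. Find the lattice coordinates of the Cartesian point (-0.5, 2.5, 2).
-b₂ + 5b₃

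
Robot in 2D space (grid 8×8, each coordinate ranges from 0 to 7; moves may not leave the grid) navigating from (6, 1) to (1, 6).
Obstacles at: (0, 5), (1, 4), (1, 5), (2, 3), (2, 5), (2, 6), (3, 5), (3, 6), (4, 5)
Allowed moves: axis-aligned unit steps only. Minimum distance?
12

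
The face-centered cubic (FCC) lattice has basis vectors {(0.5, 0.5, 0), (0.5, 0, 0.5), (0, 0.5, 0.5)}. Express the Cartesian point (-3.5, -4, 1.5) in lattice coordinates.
-9b₁ + 2b₂ + b₃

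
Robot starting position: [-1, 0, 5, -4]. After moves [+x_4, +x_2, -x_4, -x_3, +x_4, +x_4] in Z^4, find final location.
(-1, 1, 4, -2)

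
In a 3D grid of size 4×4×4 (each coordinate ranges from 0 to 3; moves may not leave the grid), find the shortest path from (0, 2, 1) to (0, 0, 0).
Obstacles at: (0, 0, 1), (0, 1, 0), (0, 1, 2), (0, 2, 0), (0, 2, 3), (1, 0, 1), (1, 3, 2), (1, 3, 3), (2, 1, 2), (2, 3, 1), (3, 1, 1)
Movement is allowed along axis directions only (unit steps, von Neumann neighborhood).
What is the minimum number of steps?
5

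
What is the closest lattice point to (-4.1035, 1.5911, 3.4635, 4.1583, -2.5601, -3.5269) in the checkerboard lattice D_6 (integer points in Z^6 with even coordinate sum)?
(-4, 2, 3, 4, -3, -4)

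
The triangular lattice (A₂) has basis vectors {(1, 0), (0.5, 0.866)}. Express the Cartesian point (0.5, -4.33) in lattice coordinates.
3b₁ - 5b₂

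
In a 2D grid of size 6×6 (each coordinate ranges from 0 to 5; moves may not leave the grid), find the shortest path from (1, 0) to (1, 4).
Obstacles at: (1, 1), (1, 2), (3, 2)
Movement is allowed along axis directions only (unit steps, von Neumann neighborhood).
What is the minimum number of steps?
6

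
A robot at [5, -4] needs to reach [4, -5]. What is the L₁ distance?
2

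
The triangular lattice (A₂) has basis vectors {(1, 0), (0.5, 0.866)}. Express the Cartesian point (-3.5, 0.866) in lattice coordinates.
-4b₁ + b₂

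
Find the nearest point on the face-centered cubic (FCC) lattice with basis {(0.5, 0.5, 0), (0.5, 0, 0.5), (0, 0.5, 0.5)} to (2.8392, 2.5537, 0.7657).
(3, 2.5, 0.5)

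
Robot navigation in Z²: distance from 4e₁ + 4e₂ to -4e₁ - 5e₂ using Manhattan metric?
17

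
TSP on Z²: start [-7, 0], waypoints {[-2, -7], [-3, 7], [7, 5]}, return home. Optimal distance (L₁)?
56
(one optimal route: (-7, 0) → (-2, -7) → (7, 5) → (-3, 7) → (-7, 0))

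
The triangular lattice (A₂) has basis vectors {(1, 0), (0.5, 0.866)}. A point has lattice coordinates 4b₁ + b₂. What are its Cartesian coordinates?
(4.5, 0.866)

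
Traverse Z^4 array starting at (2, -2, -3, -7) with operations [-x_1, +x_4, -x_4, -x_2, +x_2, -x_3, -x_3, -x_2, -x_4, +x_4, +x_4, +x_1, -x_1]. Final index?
(1, -3, -5, -6)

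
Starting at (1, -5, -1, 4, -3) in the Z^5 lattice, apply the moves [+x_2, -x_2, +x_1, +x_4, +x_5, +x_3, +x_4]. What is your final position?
(2, -5, 0, 6, -2)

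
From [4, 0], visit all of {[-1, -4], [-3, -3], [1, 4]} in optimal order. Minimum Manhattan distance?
20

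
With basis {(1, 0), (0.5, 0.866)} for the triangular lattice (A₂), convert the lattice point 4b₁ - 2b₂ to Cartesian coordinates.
(3, -1.732)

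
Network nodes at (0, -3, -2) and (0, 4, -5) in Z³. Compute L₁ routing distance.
10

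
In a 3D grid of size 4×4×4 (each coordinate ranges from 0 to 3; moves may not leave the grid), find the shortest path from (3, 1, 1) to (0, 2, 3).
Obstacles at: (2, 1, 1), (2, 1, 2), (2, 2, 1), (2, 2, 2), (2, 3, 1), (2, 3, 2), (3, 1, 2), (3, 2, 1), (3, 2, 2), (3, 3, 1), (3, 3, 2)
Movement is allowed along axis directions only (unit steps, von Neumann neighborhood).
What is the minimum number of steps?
8
(one shortest path: (3, 1, 1) → (3, 0, 1) → (2, 0, 1) → (1, 0, 1) → (0, 0, 1) → (0, 1, 1) → (0, 2, 1) → (0, 2, 2) → (0, 2, 3))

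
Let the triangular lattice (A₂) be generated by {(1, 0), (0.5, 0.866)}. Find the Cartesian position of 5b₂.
(2.5, 4.33)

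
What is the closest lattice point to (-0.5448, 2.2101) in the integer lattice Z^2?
(-1, 2)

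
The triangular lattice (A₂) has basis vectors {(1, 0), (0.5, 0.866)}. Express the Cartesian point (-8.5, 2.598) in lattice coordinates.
-10b₁ + 3b₂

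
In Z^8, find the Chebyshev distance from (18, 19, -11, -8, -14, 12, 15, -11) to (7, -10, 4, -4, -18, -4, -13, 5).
29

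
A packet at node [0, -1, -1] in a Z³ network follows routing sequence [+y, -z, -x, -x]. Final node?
(-2, 0, -2)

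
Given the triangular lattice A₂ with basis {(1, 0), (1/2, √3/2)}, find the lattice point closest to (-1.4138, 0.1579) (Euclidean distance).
(-1, 0)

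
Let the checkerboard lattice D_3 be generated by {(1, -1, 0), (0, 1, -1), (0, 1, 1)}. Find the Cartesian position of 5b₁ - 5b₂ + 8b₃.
(5, -2, 13)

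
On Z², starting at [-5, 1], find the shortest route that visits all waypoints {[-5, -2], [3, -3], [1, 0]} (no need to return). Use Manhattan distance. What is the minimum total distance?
16
(one optimal route: (-5, 1) → (-5, -2) → (1, 0) → (3, -3))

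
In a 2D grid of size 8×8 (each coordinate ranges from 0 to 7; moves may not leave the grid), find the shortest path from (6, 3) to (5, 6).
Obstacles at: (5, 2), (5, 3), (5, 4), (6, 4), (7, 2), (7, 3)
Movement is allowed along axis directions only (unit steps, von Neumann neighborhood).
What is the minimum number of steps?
10
(one shortest path: (6, 3) → (6, 2) → (6, 1) → (5, 1) → (4, 1) → (4, 2) → (4, 3) → (4, 4) → (4, 5) → (5, 5) → (5, 6))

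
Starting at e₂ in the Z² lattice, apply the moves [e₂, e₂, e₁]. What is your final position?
(1, 3)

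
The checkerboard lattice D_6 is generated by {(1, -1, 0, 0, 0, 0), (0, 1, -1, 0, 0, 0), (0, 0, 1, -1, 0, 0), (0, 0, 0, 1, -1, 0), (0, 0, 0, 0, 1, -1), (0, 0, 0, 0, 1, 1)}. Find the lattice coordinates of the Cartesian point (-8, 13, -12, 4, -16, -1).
-8b₁ + 5b₂ - 7b₃ - 3b₄ - 9b₅ - 10b₆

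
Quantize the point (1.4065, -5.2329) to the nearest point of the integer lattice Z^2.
(1, -5)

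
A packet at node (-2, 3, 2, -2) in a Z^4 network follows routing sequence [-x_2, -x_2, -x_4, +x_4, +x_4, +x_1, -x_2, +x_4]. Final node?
(-1, 0, 2, 0)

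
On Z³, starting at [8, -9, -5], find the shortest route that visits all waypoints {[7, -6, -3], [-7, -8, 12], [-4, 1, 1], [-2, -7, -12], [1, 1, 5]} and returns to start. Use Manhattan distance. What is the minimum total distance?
108
(one optimal route: (8, -9, -5) → (7, -6, -3) → (1, 1, 5) → (-4, 1, 1) → (-7, -8, 12) → (-2, -7, -12) → (8, -9, -5))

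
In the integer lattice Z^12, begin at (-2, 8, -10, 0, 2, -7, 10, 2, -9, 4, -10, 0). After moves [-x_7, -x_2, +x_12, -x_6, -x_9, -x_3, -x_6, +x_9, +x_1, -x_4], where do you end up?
(-1, 7, -11, -1, 2, -9, 9, 2, -9, 4, -10, 1)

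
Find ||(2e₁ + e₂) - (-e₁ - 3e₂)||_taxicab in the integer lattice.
7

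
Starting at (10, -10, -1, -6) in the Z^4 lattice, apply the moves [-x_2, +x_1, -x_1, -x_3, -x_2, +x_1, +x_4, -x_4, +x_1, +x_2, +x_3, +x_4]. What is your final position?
(12, -11, -1, -5)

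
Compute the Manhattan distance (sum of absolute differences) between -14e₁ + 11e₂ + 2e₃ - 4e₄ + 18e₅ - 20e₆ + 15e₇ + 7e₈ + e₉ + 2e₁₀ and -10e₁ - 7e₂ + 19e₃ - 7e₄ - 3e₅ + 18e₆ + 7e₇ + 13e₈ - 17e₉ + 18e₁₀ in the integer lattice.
149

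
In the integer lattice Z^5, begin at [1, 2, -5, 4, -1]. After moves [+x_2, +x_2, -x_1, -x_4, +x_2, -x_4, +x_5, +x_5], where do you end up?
(0, 5, -5, 2, 1)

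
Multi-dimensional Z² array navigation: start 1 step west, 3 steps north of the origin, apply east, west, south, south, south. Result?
(-1, 0)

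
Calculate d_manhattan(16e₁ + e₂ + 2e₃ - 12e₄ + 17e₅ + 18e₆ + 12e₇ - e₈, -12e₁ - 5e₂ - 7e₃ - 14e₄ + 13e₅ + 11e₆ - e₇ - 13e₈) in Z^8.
81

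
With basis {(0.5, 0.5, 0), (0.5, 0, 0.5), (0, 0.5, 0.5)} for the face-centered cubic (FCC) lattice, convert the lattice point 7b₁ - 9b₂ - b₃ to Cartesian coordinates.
(-1, 3, -5)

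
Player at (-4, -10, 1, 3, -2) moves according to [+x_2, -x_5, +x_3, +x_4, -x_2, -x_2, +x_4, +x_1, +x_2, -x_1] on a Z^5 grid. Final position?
(-4, -10, 2, 5, -3)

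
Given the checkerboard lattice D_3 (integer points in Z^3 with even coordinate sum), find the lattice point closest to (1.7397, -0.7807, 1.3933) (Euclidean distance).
(2, -1, 1)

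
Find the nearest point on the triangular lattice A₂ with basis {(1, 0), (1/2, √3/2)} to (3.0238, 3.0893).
(3, 3.464)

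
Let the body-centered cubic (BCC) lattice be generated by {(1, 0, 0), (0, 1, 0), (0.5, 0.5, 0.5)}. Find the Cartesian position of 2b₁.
(2, 0, 0)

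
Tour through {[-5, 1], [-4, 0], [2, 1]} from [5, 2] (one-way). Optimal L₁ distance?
13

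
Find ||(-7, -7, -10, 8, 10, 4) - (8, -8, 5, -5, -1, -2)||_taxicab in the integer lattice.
61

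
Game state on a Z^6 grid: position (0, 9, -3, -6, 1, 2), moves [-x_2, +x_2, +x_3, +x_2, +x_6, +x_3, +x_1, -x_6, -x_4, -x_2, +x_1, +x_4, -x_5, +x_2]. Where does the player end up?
(2, 10, -1, -6, 0, 2)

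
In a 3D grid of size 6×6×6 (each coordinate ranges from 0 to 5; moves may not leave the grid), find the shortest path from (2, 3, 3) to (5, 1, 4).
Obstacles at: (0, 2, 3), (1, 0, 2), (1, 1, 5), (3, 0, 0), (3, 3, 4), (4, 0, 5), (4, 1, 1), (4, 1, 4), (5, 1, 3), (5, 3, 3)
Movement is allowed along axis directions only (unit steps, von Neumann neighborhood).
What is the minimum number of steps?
6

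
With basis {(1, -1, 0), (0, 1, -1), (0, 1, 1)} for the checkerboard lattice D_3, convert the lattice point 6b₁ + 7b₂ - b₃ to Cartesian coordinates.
(6, 0, -8)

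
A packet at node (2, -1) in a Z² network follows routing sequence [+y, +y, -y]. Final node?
(2, 0)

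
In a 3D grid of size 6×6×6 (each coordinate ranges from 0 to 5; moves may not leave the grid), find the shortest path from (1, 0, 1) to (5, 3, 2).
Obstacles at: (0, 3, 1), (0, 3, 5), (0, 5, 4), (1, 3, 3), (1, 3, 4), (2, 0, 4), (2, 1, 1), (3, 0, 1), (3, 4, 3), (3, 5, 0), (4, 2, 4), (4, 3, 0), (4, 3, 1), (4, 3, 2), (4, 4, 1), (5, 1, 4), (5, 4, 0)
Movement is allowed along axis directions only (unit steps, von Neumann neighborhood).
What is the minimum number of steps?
8
(one shortest path: (1, 0, 1) → (2, 0, 1) → (2, 0, 2) → (3, 0, 2) → (4, 0, 2) → (5, 0, 2) → (5, 1, 2) → (5, 2, 2) → (5, 3, 2))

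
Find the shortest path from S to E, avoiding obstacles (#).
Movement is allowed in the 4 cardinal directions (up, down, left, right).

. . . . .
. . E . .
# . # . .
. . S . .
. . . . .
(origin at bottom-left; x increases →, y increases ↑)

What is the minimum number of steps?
4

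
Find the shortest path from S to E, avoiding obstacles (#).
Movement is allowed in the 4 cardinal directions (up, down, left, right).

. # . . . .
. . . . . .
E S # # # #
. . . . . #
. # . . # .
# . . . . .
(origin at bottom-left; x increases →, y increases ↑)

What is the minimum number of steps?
1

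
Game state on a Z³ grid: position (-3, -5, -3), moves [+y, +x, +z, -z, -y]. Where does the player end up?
(-2, -5, -3)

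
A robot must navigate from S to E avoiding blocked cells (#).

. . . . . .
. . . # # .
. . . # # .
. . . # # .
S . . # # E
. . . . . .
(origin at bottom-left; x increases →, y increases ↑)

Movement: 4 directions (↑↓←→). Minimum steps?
7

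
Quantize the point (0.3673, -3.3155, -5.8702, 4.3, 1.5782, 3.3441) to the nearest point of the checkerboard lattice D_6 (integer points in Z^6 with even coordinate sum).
(0, -3, -6, 4, 2, 3)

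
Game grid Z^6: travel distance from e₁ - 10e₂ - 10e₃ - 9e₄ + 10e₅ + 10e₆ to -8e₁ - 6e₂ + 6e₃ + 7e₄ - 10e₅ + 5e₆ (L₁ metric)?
70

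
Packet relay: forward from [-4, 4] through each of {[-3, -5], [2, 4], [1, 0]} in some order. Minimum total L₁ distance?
20
(one optimal route: (-4, 4) → (2, 4) → (1, 0) → (-3, -5))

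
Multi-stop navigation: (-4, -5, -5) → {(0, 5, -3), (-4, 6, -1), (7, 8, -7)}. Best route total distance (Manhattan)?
36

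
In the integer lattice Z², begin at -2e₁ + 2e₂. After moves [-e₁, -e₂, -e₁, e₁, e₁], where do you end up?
(-2, 1)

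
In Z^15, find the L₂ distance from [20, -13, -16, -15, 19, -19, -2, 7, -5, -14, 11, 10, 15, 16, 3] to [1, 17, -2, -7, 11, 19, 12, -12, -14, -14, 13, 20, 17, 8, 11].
62.474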